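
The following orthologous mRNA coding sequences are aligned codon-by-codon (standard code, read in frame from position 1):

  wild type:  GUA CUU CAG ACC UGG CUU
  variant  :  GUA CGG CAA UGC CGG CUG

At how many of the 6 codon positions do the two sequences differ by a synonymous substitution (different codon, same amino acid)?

Codon 1: GUA Val / GUA Val — identical.
Codon 2: CUU Leu / CGG Arg — nonsynonymous.
Codon 3: CAG Gln / CAA Gln — synonymous.
Codon 4: ACC Thr / UGC Cys — nonsynonymous.
Codon 5: UGG Trp / CGG Arg — nonsynonymous.
Codon 6: CUU Leu / CUG Leu — synonymous.
Synonymous differences: 2.

2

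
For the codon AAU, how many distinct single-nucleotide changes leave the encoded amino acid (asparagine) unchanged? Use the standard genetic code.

Position 1: none → 0 synonymous.
Position 2: none → 0 synonymous.
Position 3: AAC → 1 synonymous.
Total: 0 + 0 + 1 = 1.

1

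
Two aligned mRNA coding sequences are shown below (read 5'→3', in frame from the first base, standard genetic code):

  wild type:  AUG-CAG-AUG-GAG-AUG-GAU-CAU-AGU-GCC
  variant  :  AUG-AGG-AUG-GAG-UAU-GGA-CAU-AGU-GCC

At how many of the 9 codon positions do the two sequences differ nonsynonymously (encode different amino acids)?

3

Codon 1: AUG Met / AUG Met — identical.
Codon 2: CAG Gln / AGG Arg — nonsynonymous.
Codon 3: AUG Met / AUG Met — identical.
Codon 4: GAG Glu / GAG Glu — identical.
Codon 5: AUG Met / UAU Tyr — nonsynonymous.
Codon 6: GAU Asp / GGA Gly — nonsynonymous.
Codon 7: CAU His / CAU His — identical.
Codon 8: AGU Ser / AGU Ser — identical.
Codon 9: GCC Ala / GCC Ala — identical.
Nonsynonymous differences: 3.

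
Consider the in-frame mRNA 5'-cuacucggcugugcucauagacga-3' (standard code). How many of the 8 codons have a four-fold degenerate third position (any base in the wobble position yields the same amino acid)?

5

Codon 1 CUA (Leu): third position 4-fold.
Codon 2 CUC (Leu): third position 4-fold.
Codon 3 GGC (Gly): third position 4-fold.
Codon 4 UGU (Cys): third position 2-fold.
Codon 5 GCU (Ala): third position 4-fold.
Codon 6 CAU (His): third position 2-fold.
Codon 7 AGA (Arg): third position 2-fold.
Codon 8 CGA (Arg): third position 4-fold.
Four-fold degenerate third positions: 5.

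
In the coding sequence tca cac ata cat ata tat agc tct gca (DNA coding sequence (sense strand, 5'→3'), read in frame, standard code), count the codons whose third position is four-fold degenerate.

Codon 1 TCA (Ser): third position 4-fold.
Codon 2 CAC (His): third position 2-fold.
Codon 3 ATA (Ile): third position 3-fold.
Codon 4 CAT (His): third position 2-fold.
Codon 5 ATA (Ile): third position 3-fold.
Codon 6 TAT (Tyr): third position 2-fold.
Codon 7 AGC (Ser): third position 2-fold.
Codon 8 TCT (Ser): third position 4-fold.
Codon 9 GCA (Ala): third position 4-fold.
Four-fold degenerate third positions: 3.

3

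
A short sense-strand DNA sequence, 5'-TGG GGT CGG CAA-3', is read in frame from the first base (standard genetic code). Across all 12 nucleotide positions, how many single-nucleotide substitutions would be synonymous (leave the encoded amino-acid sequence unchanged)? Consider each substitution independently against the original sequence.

8

Codon 1 (TGG, Trp): 0 synonymous substitutions.
Codon 2 (GGT, Gly): 3 synonymous substitutions.
Codon 3 (CGG, Arg): 4 synonymous substitutions.
Codon 4 (CAA, Gln): 1 synonymous substitution.
Total: 0 + 3 + 4 + 1 = 8.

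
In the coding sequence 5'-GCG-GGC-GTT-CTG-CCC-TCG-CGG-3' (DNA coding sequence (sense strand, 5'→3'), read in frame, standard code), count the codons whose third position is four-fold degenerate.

7

Codon 1 GCG (Ala): third position 4-fold.
Codon 2 GGC (Gly): third position 4-fold.
Codon 3 GTT (Val): third position 4-fold.
Codon 4 CTG (Leu): third position 4-fold.
Codon 5 CCC (Pro): third position 4-fold.
Codon 6 TCG (Ser): third position 4-fold.
Codon 7 CGG (Arg): third position 4-fold.
Four-fold degenerate third positions: 7.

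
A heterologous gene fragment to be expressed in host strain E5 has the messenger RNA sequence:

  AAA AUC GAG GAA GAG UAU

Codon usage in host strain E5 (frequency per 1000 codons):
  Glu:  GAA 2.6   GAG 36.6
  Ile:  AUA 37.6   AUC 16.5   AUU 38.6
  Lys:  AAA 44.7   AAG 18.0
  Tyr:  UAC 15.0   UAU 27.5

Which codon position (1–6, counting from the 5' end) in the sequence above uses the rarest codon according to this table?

4

Codon 1 AAA (Lys): 44.7 per 1000.
Codon 2 AUC (Ile): 16.5 per 1000.
Codon 3 GAG (Glu): 36.6 per 1000.
Codon 4 GAA (Glu): 2.6 per 1000.
Codon 5 GAG (Glu): 36.6 per 1000.
Codon 6 UAU (Tyr): 27.5 per 1000.
Lowest frequency is 2.6 at codon 4.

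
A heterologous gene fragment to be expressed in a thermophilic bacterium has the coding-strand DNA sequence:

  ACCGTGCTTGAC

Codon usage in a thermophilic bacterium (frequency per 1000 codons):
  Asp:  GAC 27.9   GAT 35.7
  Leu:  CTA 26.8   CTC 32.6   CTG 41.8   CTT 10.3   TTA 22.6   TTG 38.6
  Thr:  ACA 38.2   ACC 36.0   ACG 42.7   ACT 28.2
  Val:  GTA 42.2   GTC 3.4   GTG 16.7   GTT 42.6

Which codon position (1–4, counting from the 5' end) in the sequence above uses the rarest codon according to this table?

3

Codon 1 ACC (Thr): 36.0 per 1000.
Codon 2 GTG (Val): 16.7 per 1000.
Codon 3 CTT (Leu): 10.3 per 1000.
Codon 4 GAC (Asp): 27.9 per 1000.
Lowest frequency is 10.3 at codon 3.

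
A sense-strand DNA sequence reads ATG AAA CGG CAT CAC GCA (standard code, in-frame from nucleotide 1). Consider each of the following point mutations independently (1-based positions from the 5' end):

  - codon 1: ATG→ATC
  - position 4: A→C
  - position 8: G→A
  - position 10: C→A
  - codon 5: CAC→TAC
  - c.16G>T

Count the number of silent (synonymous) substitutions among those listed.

Codon 1: ATG (Met) → ATC (Ile) — missense.
Codon 2: AAA (Lys) → CAA (Gln) — missense.
Codon 3: CGG (Arg) → CAG (Gln) — missense.
Codon 4: CAT (His) → AAT (Asn) — missense.
Codon 5: CAC (His) → TAC (Tyr) — missense.
Codon 6: GCA (Ala) → TCA (Ser) — missense.
Synonymous: 0 of 6.

0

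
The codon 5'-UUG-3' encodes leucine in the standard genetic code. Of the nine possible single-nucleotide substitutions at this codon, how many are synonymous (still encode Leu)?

2

Position 1: CUG → 1 synonymous.
Position 2: none → 0 synonymous.
Position 3: UUA → 1 synonymous.
Total: 1 + 0 + 1 = 2.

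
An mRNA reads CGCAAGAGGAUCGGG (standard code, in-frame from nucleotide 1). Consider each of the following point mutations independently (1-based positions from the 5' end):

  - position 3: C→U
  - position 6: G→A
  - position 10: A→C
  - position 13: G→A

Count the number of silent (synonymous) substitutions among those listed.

2

Codon 1: CGC (Arg) → CGU (Arg) — synonymous.
Codon 2: AAG (Lys) → AAA (Lys) — synonymous.
Codon 4: AUC (Ile) → CUC (Leu) — missense.
Codon 5: GGG (Gly) → AGG (Arg) — missense.
Synonymous: 2 of 4.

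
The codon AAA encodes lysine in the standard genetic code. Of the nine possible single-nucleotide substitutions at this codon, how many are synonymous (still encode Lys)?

1

Position 1: none → 0 synonymous.
Position 2: none → 0 synonymous.
Position 3: AAG → 1 synonymous.
Total: 0 + 0 + 1 = 1.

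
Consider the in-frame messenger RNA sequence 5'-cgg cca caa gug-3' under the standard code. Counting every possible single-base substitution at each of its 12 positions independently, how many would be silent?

Codon 1 (CGG, Arg): 4 synonymous substitutions.
Codon 2 (CCA, Pro): 3 synonymous substitutions.
Codon 3 (CAA, Gln): 1 synonymous substitution.
Codon 4 (GUG, Val): 3 synonymous substitutions.
Total: 4 + 3 + 1 + 3 = 11.

11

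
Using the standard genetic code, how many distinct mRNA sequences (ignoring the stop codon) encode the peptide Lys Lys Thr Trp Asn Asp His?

Lys: 2 codons.
Lys: 2 codons.
Thr: 4 codons.
Trp: 1 codon.
Asn: 2 codons.
Asp: 2 codons.
His: 2 codons.
2 × 2 × 4 × 1 × 2 × 2 × 2 = 128.

128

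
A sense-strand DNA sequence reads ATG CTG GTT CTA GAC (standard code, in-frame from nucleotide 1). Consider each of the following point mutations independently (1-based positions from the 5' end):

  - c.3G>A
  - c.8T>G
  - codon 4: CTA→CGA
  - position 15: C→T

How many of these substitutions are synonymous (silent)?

1

Codon 1: ATG (Met) → ATA (Ile) — missense.
Codon 3: GTT (Val) → GGT (Gly) — missense.
Codon 4: CTA (Leu) → CGA (Arg) — missense.
Codon 5: GAC (Asp) → GAT (Asp) — synonymous.
Synonymous: 1 of 4.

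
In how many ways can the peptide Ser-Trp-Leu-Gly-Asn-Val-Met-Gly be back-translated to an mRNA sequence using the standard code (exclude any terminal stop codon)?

4608

Ser: 6 codons.
Trp: 1 codon.
Leu: 6 codons.
Gly: 4 codons.
Asn: 2 codons.
Val: 4 codons.
Met: 1 codon.
Gly: 4 codons.
6 × 1 × 6 × 4 × 2 × 4 × 1 × 4 = 4608.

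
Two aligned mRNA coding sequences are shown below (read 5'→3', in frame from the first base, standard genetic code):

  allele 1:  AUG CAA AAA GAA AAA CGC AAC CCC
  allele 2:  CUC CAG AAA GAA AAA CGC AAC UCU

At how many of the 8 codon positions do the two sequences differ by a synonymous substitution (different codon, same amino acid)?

Codon 1: AUG Met / CUC Leu — nonsynonymous.
Codon 2: CAA Gln / CAG Gln — synonymous.
Codon 3: AAA Lys / AAA Lys — identical.
Codon 4: GAA Glu / GAA Glu — identical.
Codon 5: AAA Lys / AAA Lys — identical.
Codon 6: CGC Arg / CGC Arg — identical.
Codon 7: AAC Asn / AAC Asn — identical.
Codon 8: CCC Pro / UCU Ser — nonsynonymous.
Synonymous differences: 1.

1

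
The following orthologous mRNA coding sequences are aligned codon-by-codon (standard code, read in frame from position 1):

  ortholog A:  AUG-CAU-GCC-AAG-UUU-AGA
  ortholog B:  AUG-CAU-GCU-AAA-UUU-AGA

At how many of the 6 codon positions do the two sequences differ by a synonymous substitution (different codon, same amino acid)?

Codon 1: AUG Met / AUG Met — identical.
Codon 2: CAU His / CAU His — identical.
Codon 3: GCC Ala / GCU Ala — synonymous.
Codon 4: AAG Lys / AAA Lys — synonymous.
Codon 5: UUU Phe / UUU Phe — identical.
Codon 6: AGA Arg / AGA Arg — identical.
Synonymous differences: 2.

2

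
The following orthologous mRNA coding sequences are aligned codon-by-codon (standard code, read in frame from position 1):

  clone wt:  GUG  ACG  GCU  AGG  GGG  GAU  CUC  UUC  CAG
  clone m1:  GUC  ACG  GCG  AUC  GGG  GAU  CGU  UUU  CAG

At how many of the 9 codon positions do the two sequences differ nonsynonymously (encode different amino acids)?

2

Codon 1: GUG Val / GUC Val — synonymous.
Codon 2: ACG Thr / ACG Thr — identical.
Codon 3: GCU Ala / GCG Ala — synonymous.
Codon 4: AGG Arg / AUC Ile — nonsynonymous.
Codon 5: GGG Gly / GGG Gly — identical.
Codon 6: GAU Asp / GAU Asp — identical.
Codon 7: CUC Leu / CGU Arg — nonsynonymous.
Codon 8: UUC Phe / UUU Phe — synonymous.
Codon 9: CAG Gln / CAG Gln — identical.
Nonsynonymous differences: 2.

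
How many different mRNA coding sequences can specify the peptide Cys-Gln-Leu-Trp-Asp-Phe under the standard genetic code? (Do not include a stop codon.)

Cys: 2 codons.
Gln: 2 codons.
Leu: 6 codons.
Trp: 1 codon.
Asp: 2 codons.
Phe: 2 codons.
2 × 2 × 6 × 1 × 2 × 2 = 96.

96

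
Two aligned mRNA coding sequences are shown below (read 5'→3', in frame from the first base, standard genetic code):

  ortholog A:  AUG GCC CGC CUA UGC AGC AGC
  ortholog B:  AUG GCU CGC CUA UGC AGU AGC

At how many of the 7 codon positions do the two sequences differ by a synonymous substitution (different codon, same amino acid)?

2

Codon 1: AUG Met / AUG Met — identical.
Codon 2: GCC Ala / GCU Ala — synonymous.
Codon 3: CGC Arg / CGC Arg — identical.
Codon 4: CUA Leu / CUA Leu — identical.
Codon 5: UGC Cys / UGC Cys — identical.
Codon 6: AGC Ser / AGU Ser — synonymous.
Codon 7: AGC Ser / AGC Ser — identical.
Synonymous differences: 2.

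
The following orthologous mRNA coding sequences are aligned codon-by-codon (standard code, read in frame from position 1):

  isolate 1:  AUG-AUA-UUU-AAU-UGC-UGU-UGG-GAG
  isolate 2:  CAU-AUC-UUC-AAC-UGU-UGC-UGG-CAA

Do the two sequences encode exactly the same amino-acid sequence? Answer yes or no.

no

Codon 1: AUG Met / CAU His — nonsynonymous.
Codon 2: AUA Ile / AUC Ile — synonymous.
Codon 3: UUU Phe / UUC Phe — synonymous.
Codon 4: AAU Asn / AAC Asn — synonymous.
Codon 5: UGC Cys / UGU Cys — synonymous.
Codon 6: UGU Cys / UGC Cys — synonymous.
Codon 7: UGG Trp / UGG Trp — identical.
Codon 8: GAG Glu / CAA Gln — nonsynonymous.
Nonsynonymous differences: 2 → different protein.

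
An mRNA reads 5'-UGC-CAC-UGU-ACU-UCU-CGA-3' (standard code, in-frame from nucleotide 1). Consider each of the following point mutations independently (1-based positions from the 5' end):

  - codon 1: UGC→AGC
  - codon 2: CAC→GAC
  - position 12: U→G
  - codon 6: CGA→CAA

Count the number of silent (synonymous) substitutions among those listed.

Codon 1: UGC (Cys) → AGC (Ser) — missense.
Codon 2: CAC (His) → GAC (Asp) — missense.
Codon 4: ACU (Thr) → ACG (Thr) — synonymous.
Codon 6: CGA (Arg) → CAA (Gln) — missense.
Synonymous: 1 of 4.

1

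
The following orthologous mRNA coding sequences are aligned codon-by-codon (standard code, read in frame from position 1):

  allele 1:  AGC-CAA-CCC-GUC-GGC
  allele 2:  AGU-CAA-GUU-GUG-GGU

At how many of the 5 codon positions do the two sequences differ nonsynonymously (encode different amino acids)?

Codon 1: AGC Ser / AGU Ser — synonymous.
Codon 2: CAA Gln / CAA Gln — identical.
Codon 3: CCC Pro / GUU Val — nonsynonymous.
Codon 4: GUC Val / GUG Val — synonymous.
Codon 5: GGC Gly / GGU Gly — synonymous.
Nonsynonymous differences: 1.

1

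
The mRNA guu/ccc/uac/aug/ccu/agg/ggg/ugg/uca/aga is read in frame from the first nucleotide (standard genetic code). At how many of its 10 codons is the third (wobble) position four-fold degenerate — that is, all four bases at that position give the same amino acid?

Codon 1 GUU (Val): third position 4-fold.
Codon 2 CCC (Pro): third position 4-fold.
Codon 3 UAC (Tyr): third position 2-fold.
Codon 4 AUG (Met): third position 1-fold.
Codon 5 CCU (Pro): third position 4-fold.
Codon 6 AGG (Arg): third position 2-fold.
Codon 7 GGG (Gly): third position 4-fold.
Codon 8 UGG (Trp): third position 1-fold.
Codon 9 UCA (Ser): third position 4-fold.
Codon 10 AGA (Arg): third position 2-fold.
Four-fold degenerate third positions: 5.

5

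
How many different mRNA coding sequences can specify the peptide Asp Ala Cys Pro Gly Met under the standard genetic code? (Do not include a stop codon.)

Asp: 2 codons.
Ala: 4 codons.
Cys: 2 codons.
Pro: 4 codons.
Gly: 4 codons.
Met: 1 codon.
2 × 4 × 2 × 4 × 4 × 1 = 256.

256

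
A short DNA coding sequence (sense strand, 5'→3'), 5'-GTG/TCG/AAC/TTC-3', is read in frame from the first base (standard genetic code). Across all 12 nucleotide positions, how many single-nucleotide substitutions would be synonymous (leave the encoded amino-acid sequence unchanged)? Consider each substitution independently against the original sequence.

Codon 1 (GTG, Val): 3 synonymous substitutions.
Codon 2 (TCG, Ser): 3 synonymous substitutions.
Codon 3 (AAC, Asn): 1 synonymous substitution.
Codon 4 (TTC, Phe): 1 synonymous substitution.
Total: 3 + 3 + 1 + 1 = 8.

8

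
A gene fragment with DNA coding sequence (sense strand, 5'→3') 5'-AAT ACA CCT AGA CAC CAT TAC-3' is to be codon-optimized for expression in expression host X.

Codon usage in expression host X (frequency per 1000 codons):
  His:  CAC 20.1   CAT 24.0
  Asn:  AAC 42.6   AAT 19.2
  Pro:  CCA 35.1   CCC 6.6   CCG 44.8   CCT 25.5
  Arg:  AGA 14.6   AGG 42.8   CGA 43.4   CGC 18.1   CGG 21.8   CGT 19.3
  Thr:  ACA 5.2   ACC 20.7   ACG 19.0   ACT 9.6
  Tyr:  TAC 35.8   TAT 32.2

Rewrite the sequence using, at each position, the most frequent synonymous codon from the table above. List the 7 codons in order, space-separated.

Codon 1 (Asn): best is AAC at 42.6.
Codon 2 (Thr): best is ACC at 20.7.
Codon 3 (Pro): best is CCG at 44.8.
Codon 4 (Arg): best is CGA at 43.4.
Codon 5 (His): best is CAT at 24.0.
Codon 6 (His): best is CAT at 24.0.
Codon 7 (Tyr): best is TAC at 35.8.

AAC ACC CCG CGA CAT CAT TAC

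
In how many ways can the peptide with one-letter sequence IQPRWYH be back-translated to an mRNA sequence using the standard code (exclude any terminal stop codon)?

576

Ile: 3 codons.
Gln: 2 codons.
Pro: 4 codons.
Arg: 6 codons.
Trp: 1 codon.
Tyr: 2 codons.
His: 2 codons.
3 × 2 × 4 × 6 × 1 × 2 × 2 = 576.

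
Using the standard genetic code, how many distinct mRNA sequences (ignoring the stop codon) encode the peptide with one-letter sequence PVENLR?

Pro: 4 codons.
Val: 4 codons.
Glu: 2 codons.
Asn: 2 codons.
Leu: 6 codons.
Arg: 6 codons.
4 × 4 × 2 × 2 × 6 × 6 = 2304.

2304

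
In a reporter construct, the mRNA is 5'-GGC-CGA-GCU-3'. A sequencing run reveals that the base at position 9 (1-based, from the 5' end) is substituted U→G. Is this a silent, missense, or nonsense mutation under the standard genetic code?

silent

Position 9 falls in codon 3: GCU → Ala.
After the substitution the codon is GCG → Ala.
Both encode Ala, so the change is synonymous.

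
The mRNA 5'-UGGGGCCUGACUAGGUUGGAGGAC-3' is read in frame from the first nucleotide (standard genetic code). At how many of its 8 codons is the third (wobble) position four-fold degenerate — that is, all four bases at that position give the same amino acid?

3

Codon 1 UGG (Trp): third position 1-fold.
Codon 2 GGC (Gly): third position 4-fold.
Codon 3 CUG (Leu): third position 4-fold.
Codon 4 ACU (Thr): third position 4-fold.
Codon 5 AGG (Arg): third position 2-fold.
Codon 6 UUG (Leu): third position 2-fold.
Codon 7 GAG (Glu): third position 2-fold.
Codon 8 GAC (Asp): third position 2-fold.
Four-fold degenerate third positions: 3.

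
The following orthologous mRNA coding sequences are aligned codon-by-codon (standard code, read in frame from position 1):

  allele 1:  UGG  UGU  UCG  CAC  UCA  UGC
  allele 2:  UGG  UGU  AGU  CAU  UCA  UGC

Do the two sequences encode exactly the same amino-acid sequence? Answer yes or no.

yes

Codon 1: UGG Trp / UGG Trp — identical.
Codon 2: UGU Cys / UGU Cys — identical.
Codon 3: UCG Ser / AGU Ser — synonymous.
Codon 4: CAC His / CAU His — synonymous.
Codon 5: UCA Ser / UCA Ser — identical.
Codon 6: UGC Cys / UGC Cys — identical.
Nonsynonymous differences: 0 → same protein.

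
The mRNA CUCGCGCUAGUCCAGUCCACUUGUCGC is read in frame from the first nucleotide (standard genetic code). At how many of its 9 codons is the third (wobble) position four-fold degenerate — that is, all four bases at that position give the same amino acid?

Codon 1 CUC (Leu): third position 4-fold.
Codon 2 GCG (Ala): third position 4-fold.
Codon 3 CUA (Leu): third position 4-fold.
Codon 4 GUC (Val): third position 4-fold.
Codon 5 CAG (Gln): third position 2-fold.
Codon 6 UCC (Ser): third position 4-fold.
Codon 7 ACU (Thr): third position 4-fold.
Codon 8 UGU (Cys): third position 2-fold.
Codon 9 CGC (Arg): third position 4-fold.
Four-fold degenerate third positions: 7.

7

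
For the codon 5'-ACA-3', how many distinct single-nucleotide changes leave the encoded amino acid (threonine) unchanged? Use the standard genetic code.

Position 1: none → 0 synonymous.
Position 2: none → 0 synonymous.
Position 3: ACT, ACC, ACG → 3 synonymous.
Total: 0 + 0 + 3 = 3.

3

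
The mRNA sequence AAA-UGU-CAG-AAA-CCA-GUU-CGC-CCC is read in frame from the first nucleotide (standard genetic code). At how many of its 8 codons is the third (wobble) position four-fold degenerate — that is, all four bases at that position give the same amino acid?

4

Codon 1 AAA (Lys): third position 2-fold.
Codon 2 UGU (Cys): third position 2-fold.
Codon 3 CAG (Gln): third position 2-fold.
Codon 4 AAA (Lys): third position 2-fold.
Codon 5 CCA (Pro): third position 4-fold.
Codon 6 GUU (Val): third position 4-fold.
Codon 7 CGC (Arg): third position 4-fold.
Codon 8 CCC (Pro): third position 4-fold.
Four-fold degenerate third positions: 4.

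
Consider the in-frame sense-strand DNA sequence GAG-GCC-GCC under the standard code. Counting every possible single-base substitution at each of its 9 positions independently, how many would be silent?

7

Codon 1 (GAG, Glu): 1 synonymous substitution.
Codon 2 (GCC, Ala): 3 synonymous substitutions.
Codon 3 (GCC, Ala): 3 synonymous substitutions.
Total: 1 + 3 + 3 = 7.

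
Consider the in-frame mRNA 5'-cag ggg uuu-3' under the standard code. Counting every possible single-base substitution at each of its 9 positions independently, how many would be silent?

5

Codon 1 (CAG, Gln): 1 synonymous substitution.
Codon 2 (GGG, Gly): 3 synonymous substitutions.
Codon 3 (UUU, Phe): 1 synonymous substitution.
Total: 1 + 3 + 1 = 5.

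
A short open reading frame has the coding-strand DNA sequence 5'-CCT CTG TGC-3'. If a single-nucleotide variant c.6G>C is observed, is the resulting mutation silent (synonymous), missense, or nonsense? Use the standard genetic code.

silent

Position 6 falls in codon 2: CTG → Leu.
After the substitution the codon is CTC → Leu.
Both encode Leu, so the change is synonymous.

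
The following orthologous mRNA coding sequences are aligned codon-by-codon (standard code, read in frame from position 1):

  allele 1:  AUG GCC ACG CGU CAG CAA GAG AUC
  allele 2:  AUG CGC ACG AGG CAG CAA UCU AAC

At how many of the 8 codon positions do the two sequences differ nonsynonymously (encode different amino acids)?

3

Codon 1: AUG Met / AUG Met — identical.
Codon 2: GCC Ala / CGC Arg — nonsynonymous.
Codon 3: ACG Thr / ACG Thr — identical.
Codon 4: CGU Arg / AGG Arg — synonymous.
Codon 5: CAG Gln / CAG Gln — identical.
Codon 6: CAA Gln / CAA Gln — identical.
Codon 7: GAG Glu / UCU Ser — nonsynonymous.
Codon 8: AUC Ile / AAC Asn — nonsynonymous.
Nonsynonymous differences: 3.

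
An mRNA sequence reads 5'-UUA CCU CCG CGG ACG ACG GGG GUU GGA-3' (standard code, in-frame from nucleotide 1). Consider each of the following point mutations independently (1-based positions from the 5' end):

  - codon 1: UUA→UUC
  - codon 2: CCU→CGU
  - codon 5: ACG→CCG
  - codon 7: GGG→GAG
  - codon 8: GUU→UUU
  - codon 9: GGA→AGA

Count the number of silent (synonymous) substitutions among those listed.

Codon 1: UUA (Leu) → UUC (Phe) — missense.
Codon 2: CCU (Pro) → CGU (Arg) — missense.
Codon 5: ACG (Thr) → CCG (Pro) — missense.
Codon 7: GGG (Gly) → GAG (Glu) — missense.
Codon 8: GUU (Val) → UUU (Phe) — missense.
Codon 9: GGA (Gly) → AGA (Arg) — missense.
Synonymous: 0 of 6.

0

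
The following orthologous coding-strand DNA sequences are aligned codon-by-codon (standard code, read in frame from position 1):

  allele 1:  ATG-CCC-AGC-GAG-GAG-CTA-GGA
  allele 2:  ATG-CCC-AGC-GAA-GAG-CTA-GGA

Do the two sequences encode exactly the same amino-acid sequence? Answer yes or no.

Codon 1: ATG Met / ATG Met — identical.
Codon 2: CCC Pro / CCC Pro — identical.
Codon 3: AGC Ser / AGC Ser — identical.
Codon 4: GAG Glu / GAA Glu — synonymous.
Codon 5: GAG Glu / GAG Glu — identical.
Codon 6: CTA Leu / CTA Leu — identical.
Codon 7: GGA Gly / GGA Gly — identical.
Nonsynonymous differences: 0 → same protein.

yes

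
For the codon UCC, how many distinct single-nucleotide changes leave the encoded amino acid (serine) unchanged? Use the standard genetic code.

3

Position 1: none → 0 synonymous.
Position 2: none → 0 synonymous.
Position 3: UCU, UCA, UCG → 3 synonymous.
Total: 0 + 0 + 3 = 3.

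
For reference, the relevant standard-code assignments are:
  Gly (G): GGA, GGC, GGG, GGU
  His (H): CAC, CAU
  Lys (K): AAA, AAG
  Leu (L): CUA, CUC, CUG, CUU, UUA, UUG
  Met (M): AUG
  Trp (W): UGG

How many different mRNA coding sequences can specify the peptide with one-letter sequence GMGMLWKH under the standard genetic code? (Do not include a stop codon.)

Gly: 4 codons.
Met: 1 codon.
Gly: 4 codons.
Met: 1 codon.
Leu: 6 codons.
Trp: 1 codon.
Lys: 2 codons.
His: 2 codons.
4 × 1 × 4 × 1 × 6 × 1 × 2 × 2 = 384.

384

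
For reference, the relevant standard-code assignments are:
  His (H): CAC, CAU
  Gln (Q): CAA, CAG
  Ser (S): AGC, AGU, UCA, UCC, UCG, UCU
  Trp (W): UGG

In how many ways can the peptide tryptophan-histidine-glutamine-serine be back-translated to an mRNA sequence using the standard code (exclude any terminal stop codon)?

Trp: 1 codon.
His: 2 codons.
Gln: 2 codons.
Ser: 6 codons.
1 × 2 × 2 × 6 = 24.

24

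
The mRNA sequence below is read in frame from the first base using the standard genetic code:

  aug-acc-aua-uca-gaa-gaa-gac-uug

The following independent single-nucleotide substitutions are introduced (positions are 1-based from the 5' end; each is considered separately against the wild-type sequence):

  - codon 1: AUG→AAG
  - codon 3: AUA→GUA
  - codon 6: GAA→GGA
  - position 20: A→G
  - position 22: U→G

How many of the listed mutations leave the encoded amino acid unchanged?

Codon 1: AUG (Met) → AAG (Lys) — missense.
Codon 3: AUA (Ile) → GUA (Val) — missense.
Codon 6: GAA (Glu) → GGA (Gly) — missense.
Codon 7: GAC (Asp) → GGC (Gly) — missense.
Codon 8: UUG (Leu) → GUG (Val) — missense.
Synonymous: 0 of 5.

0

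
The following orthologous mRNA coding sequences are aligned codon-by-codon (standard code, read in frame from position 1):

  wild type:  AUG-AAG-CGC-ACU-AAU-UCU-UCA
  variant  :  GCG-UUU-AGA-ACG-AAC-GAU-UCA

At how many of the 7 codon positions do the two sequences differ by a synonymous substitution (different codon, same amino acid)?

Codon 1: AUG Met / GCG Ala — nonsynonymous.
Codon 2: AAG Lys / UUU Phe — nonsynonymous.
Codon 3: CGC Arg / AGA Arg — synonymous.
Codon 4: ACU Thr / ACG Thr — synonymous.
Codon 5: AAU Asn / AAC Asn — synonymous.
Codon 6: UCU Ser / GAU Asp — nonsynonymous.
Codon 7: UCA Ser / UCA Ser — identical.
Synonymous differences: 3.

3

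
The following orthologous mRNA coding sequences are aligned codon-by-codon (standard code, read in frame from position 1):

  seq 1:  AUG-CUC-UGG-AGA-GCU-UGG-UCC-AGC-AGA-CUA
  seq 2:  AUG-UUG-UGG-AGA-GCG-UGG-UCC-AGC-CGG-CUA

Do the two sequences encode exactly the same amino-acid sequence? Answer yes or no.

yes

Codon 1: AUG Met / AUG Met — identical.
Codon 2: CUC Leu / UUG Leu — synonymous.
Codon 3: UGG Trp / UGG Trp — identical.
Codon 4: AGA Arg / AGA Arg — identical.
Codon 5: GCU Ala / GCG Ala — synonymous.
Codon 6: UGG Trp / UGG Trp — identical.
Codon 7: UCC Ser / UCC Ser — identical.
Codon 8: AGC Ser / AGC Ser — identical.
Codon 9: AGA Arg / CGG Arg — synonymous.
Codon 10: CUA Leu / CUA Leu — identical.
Nonsynonymous differences: 0 → same protein.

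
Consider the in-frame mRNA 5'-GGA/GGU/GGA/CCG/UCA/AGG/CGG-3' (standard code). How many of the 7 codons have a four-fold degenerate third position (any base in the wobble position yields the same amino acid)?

Codon 1 GGA (Gly): third position 4-fold.
Codon 2 GGU (Gly): third position 4-fold.
Codon 3 GGA (Gly): third position 4-fold.
Codon 4 CCG (Pro): third position 4-fold.
Codon 5 UCA (Ser): third position 4-fold.
Codon 6 AGG (Arg): third position 2-fold.
Codon 7 CGG (Arg): third position 4-fold.
Four-fold degenerate third positions: 6.

6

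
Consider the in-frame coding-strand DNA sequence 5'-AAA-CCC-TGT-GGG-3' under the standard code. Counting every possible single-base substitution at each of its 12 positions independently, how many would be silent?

8

Codon 1 (AAA, Lys): 1 synonymous substitution.
Codon 2 (CCC, Pro): 3 synonymous substitutions.
Codon 3 (TGT, Cys): 1 synonymous substitution.
Codon 4 (GGG, Gly): 3 synonymous substitutions.
Total: 1 + 3 + 1 + 3 = 8.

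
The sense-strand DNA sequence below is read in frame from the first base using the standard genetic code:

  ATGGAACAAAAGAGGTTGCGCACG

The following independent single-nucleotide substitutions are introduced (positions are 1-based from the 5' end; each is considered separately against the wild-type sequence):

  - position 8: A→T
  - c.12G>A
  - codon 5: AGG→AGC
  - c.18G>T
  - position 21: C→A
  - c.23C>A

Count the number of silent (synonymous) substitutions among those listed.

2

Codon 3: CAA (Gln) → CTA (Leu) — missense.
Codon 4: AAG (Lys) → AAA (Lys) — synonymous.
Codon 5: AGG (Arg) → AGC (Ser) — missense.
Codon 6: TTG (Leu) → TTT (Phe) — missense.
Codon 7: CGC (Arg) → CGA (Arg) — synonymous.
Codon 8: ACG (Thr) → AAG (Lys) — missense.
Synonymous: 2 of 6.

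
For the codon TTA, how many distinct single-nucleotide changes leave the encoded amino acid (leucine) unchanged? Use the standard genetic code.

2

Position 1: CTA → 1 synonymous.
Position 2: none → 0 synonymous.
Position 3: TTG → 1 synonymous.
Total: 1 + 0 + 1 = 2.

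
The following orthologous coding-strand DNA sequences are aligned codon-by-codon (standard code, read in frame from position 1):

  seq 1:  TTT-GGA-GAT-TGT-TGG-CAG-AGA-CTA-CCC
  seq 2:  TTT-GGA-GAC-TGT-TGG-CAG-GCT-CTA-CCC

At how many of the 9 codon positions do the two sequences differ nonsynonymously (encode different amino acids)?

Codon 1: TTT Phe / TTT Phe — identical.
Codon 2: GGA Gly / GGA Gly — identical.
Codon 3: GAT Asp / GAC Asp — synonymous.
Codon 4: TGT Cys / TGT Cys — identical.
Codon 5: TGG Trp / TGG Trp — identical.
Codon 6: CAG Gln / CAG Gln — identical.
Codon 7: AGA Arg / GCT Ala — nonsynonymous.
Codon 8: CTA Leu / CTA Leu — identical.
Codon 9: CCC Pro / CCC Pro — identical.
Nonsynonymous differences: 1.

1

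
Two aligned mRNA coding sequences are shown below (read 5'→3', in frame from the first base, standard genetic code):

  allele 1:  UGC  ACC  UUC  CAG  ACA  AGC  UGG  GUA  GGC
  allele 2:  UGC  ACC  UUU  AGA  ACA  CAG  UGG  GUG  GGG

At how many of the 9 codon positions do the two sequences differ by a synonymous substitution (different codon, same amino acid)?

Codon 1: UGC Cys / UGC Cys — identical.
Codon 2: ACC Thr / ACC Thr — identical.
Codon 3: UUC Phe / UUU Phe — synonymous.
Codon 4: CAG Gln / AGA Arg — nonsynonymous.
Codon 5: ACA Thr / ACA Thr — identical.
Codon 6: AGC Ser / CAG Gln — nonsynonymous.
Codon 7: UGG Trp / UGG Trp — identical.
Codon 8: GUA Val / GUG Val — synonymous.
Codon 9: GGC Gly / GGG Gly — synonymous.
Synonymous differences: 3.

3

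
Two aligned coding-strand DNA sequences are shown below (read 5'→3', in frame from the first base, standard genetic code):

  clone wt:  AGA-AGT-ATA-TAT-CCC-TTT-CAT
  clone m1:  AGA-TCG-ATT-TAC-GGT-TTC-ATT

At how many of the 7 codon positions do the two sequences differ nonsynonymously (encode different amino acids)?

Codon 1: AGA Arg / AGA Arg — identical.
Codon 2: AGT Ser / TCG Ser — synonymous.
Codon 3: ATA Ile / ATT Ile — synonymous.
Codon 4: TAT Tyr / TAC Tyr — synonymous.
Codon 5: CCC Pro / GGT Gly — nonsynonymous.
Codon 6: TTT Phe / TTC Phe — synonymous.
Codon 7: CAT His / ATT Ile — nonsynonymous.
Nonsynonymous differences: 2.

2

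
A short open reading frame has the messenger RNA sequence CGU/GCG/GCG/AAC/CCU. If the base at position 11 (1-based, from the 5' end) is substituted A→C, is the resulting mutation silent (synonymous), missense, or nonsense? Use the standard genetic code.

missense

Position 11 falls in codon 4: AAC → Asn.
After the substitution the codon is ACC → Thr.
Asn ≠ Thr, so this is a missense mutation.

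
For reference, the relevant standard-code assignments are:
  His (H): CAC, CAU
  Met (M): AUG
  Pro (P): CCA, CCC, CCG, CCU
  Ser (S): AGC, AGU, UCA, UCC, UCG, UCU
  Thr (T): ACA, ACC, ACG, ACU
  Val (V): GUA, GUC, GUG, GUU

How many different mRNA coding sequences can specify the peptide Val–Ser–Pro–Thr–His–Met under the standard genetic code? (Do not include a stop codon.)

Val: 4 codons.
Ser: 6 codons.
Pro: 4 codons.
Thr: 4 codons.
His: 2 codons.
Met: 1 codon.
4 × 6 × 4 × 4 × 2 × 1 = 768.

768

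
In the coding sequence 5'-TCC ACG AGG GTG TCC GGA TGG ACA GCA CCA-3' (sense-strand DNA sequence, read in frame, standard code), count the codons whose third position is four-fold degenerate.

Codon 1 TCC (Ser): third position 4-fold.
Codon 2 ACG (Thr): third position 4-fold.
Codon 3 AGG (Arg): third position 2-fold.
Codon 4 GTG (Val): third position 4-fold.
Codon 5 TCC (Ser): third position 4-fold.
Codon 6 GGA (Gly): third position 4-fold.
Codon 7 TGG (Trp): third position 1-fold.
Codon 8 ACA (Thr): third position 4-fold.
Codon 9 GCA (Ala): third position 4-fold.
Codon 10 CCA (Pro): third position 4-fold.
Four-fold degenerate third positions: 8.

8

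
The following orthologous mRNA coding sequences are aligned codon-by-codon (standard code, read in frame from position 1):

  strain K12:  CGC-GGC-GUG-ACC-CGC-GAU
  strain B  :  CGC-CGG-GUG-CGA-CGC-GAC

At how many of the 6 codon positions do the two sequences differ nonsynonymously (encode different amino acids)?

Codon 1: CGC Arg / CGC Arg — identical.
Codon 2: GGC Gly / CGG Arg — nonsynonymous.
Codon 3: GUG Val / GUG Val — identical.
Codon 4: ACC Thr / CGA Arg — nonsynonymous.
Codon 5: CGC Arg / CGC Arg — identical.
Codon 6: GAU Asp / GAC Asp — synonymous.
Nonsynonymous differences: 2.

2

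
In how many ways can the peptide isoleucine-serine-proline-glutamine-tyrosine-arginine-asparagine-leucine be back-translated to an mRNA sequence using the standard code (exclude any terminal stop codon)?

20736

Ile: 3 codons.
Ser: 6 codons.
Pro: 4 codons.
Gln: 2 codons.
Tyr: 2 codons.
Arg: 6 codons.
Asn: 2 codons.
Leu: 6 codons.
3 × 6 × 4 × 2 × 2 × 6 × 2 × 6 = 20736.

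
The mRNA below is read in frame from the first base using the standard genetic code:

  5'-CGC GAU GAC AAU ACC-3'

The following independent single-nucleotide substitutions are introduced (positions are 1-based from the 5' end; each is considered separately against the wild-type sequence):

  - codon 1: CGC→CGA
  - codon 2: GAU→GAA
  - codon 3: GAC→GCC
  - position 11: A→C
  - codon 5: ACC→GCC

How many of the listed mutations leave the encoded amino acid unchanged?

1

Codon 1: CGC (Arg) → CGA (Arg) — synonymous.
Codon 2: GAU (Asp) → GAA (Glu) — missense.
Codon 3: GAC (Asp) → GCC (Ala) — missense.
Codon 4: AAU (Asn) → ACU (Thr) — missense.
Codon 5: ACC (Thr) → GCC (Ala) — missense.
Synonymous: 1 of 5.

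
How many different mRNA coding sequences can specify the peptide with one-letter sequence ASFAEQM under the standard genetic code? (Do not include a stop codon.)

768

Ala: 4 codons.
Ser: 6 codons.
Phe: 2 codons.
Ala: 4 codons.
Glu: 2 codons.
Gln: 2 codons.
Met: 1 codon.
4 × 6 × 2 × 4 × 2 × 2 × 1 = 768.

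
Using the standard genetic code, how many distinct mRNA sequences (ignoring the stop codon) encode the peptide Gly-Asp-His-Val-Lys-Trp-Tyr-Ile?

768

Gly: 4 codons.
Asp: 2 codons.
His: 2 codons.
Val: 4 codons.
Lys: 2 codons.
Trp: 1 codon.
Tyr: 2 codons.
Ile: 3 codons.
4 × 2 × 2 × 4 × 2 × 1 × 2 × 3 = 768.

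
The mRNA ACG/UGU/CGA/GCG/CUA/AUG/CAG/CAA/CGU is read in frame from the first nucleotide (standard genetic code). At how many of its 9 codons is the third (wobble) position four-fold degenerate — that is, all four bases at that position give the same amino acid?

5

Codon 1 ACG (Thr): third position 4-fold.
Codon 2 UGU (Cys): third position 2-fold.
Codon 3 CGA (Arg): third position 4-fold.
Codon 4 GCG (Ala): third position 4-fold.
Codon 5 CUA (Leu): third position 4-fold.
Codon 6 AUG (Met): third position 1-fold.
Codon 7 CAG (Gln): third position 2-fold.
Codon 8 CAA (Gln): third position 2-fold.
Codon 9 CGU (Arg): third position 4-fold.
Four-fold degenerate third positions: 5.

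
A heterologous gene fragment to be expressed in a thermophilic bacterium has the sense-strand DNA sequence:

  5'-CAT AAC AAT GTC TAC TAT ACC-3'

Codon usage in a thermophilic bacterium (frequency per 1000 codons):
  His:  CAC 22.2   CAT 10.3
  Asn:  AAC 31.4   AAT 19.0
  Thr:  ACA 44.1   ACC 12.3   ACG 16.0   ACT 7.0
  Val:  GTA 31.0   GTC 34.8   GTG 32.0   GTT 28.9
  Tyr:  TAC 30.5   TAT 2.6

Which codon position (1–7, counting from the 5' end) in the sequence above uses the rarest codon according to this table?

Codon 1 CAT (His): 10.3 per 1000.
Codon 2 AAC (Asn): 31.4 per 1000.
Codon 3 AAT (Asn): 19.0 per 1000.
Codon 4 GTC (Val): 34.8 per 1000.
Codon 5 TAC (Tyr): 30.5 per 1000.
Codon 6 TAT (Tyr): 2.6 per 1000.
Codon 7 ACC (Thr): 12.3 per 1000.
Lowest frequency is 2.6 at codon 6.

6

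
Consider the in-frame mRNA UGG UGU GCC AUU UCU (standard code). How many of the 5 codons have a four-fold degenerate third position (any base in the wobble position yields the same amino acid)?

Codon 1 UGG (Trp): third position 1-fold.
Codon 2 UGU (Cys): third position 2-fold.
Codon 3 GCC (Ala): third position 4-fold.
Codon 4 AUU (Ile): third position 3-fold.
Codon 5 UCU (Ser): third position 4-fold.
Four-fold degenerate third positions: 2.

2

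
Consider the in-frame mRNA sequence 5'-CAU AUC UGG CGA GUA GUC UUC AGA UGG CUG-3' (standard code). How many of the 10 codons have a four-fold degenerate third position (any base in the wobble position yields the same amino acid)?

4

Codon 1 CAU (His): third position 2-fold.
Codon 2 AUC (Ile): third position 3-fold.
Codon 3 UGG (Trp): third position 1-fold.
Codon 4 CGA (Arg): third position 4-fold.
Codon 5 GUA (Val): third position 4-fold.
Codon 6 GUC (Val): third position 4-fold.
Codon 7 UUC (Phe): third position 2-fold.
Codon 8 AGA (Arg): third position 2-fold.
Codon 9 UGG (Trp): third position 1-fold.
Codon 10 CUG (Leu): third position 4-fold.
Four-fold degenerate third positions: 4.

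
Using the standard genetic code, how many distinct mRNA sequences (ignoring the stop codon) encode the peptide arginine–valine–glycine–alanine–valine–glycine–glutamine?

12288

Arg: 6 codons.
Val: 4 codons.
Gly: 4 codons.
Ala: 4 codons.
Val: 4 codons.
Gly: 4 codons.
Gln: 2 codons.
6 × 4 × 4 × 4 × 4 × 4 × 2 = 12288.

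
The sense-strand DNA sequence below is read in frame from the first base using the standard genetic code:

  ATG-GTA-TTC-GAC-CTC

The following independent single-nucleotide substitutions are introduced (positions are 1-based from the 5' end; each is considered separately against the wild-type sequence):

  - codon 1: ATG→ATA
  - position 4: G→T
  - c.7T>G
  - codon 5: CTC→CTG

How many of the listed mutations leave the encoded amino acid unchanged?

Codon 1: ATG (Met) → ATA (Ile) — missense.
Codon 2: GTA (Val) → TTA (Leu) — missense.
Codon 3: TTC (Phe) → GTC (Val) — missense.
Codon 5: CTC (Leu) → CTG (Leu) — synonymous.
Synonymous: 1 of 4.

1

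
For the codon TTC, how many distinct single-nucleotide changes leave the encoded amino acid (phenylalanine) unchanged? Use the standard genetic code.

1

Position 1: none → 0 synonymous.
Position 2: none → 0 synonymous.
Position 3: TTT → 1 synonymous.
Total: 0 + 0 + 1 = 1.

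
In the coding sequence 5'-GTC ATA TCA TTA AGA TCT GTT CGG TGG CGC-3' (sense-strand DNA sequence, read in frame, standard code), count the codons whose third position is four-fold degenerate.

Codon 1 GTC (Val): third position 4-fold.
Codon 2 ATA (Ile): third position 3-fold.
Codon 3 TCA (Ser): third position 4-fold.
Codon 4 TTA (Leu): third position 2-fold.
Codon 5 AGA (Arg): third position 2-fold.
Codon 6 TCT (Ser): third position 4-fold.
Codon 7 GTT (Val): third position 4-fold.
Codon 8 CGG (Arg): third position 4-fold.
Codon 9 TGG (Trp): third position 1-fold.
Codon 10 CGC (Arg): third position 4-fold.
Four-fold degenerate third positions: 6.

6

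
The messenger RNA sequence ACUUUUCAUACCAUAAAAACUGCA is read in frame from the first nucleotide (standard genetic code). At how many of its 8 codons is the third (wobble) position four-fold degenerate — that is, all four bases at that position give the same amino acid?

Codon 1 ACU (Thr): third position 4-fold.
Codon 2 UUU (Phe): third position 2-fold.
Codon 3 CAU (His): third position 2-fold.
Codon 4 ACC (Thr): third position 4-fold.
Codon 5 AUA (Ile): third position 3-fold.
Codon 6 AAA (Lys): third position 2-fold.
Codon 7 ACU (Thr): third position 4-fold.
Codon 8 GCA (Ala): third position 4-fold.
Four-fold degenerate third positions: 4.

4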